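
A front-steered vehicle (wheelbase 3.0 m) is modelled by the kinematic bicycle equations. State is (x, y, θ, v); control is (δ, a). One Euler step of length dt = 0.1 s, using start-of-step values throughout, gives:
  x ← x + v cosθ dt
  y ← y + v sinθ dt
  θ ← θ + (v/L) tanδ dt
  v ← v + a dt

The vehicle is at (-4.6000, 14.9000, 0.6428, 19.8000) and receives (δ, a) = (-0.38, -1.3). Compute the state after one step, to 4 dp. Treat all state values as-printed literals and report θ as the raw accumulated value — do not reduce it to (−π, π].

x' = -4.6000 + 19.8000·cos(0.6428)·0.1 = -3.0152
y' = 14.9000 + 19.8000·sin(0.6428)·0.1 = 16.0869
θ' = 0.6428 + (19.8000/3.0)·tan(-0.38)·0.1 = 0.3792
v' = 19.8000 − 1.3000·0.1 = 19.6700

(-3.0152, 16.0869, 0.3792, 19.6700)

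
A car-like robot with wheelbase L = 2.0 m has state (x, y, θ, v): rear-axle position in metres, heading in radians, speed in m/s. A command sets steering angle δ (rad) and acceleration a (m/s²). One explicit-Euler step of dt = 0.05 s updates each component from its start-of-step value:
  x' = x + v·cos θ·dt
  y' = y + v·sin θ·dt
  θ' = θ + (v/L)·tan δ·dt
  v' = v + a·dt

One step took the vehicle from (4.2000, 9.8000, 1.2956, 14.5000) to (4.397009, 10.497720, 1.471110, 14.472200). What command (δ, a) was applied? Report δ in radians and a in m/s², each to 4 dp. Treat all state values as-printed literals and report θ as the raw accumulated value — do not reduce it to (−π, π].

δ = 0.4509, a = -0.5560

a = (v'−v)/dt = (-0.027800)/0.05 = -0.5560
Δθ = θ'−θ = 0.175510;  (v·dt/L) = 14.5000·0.05/2.0 = 0.362500
tan δ = Δθ·L/(v·dt) = 0.484166  →  δ = 0.4509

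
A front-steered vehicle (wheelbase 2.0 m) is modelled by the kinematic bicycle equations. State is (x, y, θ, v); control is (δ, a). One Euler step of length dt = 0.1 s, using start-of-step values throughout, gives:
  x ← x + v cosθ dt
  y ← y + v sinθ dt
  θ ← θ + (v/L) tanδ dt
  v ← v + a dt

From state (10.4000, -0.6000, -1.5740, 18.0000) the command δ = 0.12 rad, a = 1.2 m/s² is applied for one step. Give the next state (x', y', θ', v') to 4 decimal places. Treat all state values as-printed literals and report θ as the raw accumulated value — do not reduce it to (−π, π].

(10.3942, -2.4000, -1.4655, 18.1200)

x' = 10.4000 + 18.0000·cos(-1.5740)·0.1 = 10.3942
y' = -0.6000 + 18.0000·sin(-1.5740)·0.1 = -2.4000
θ' = -1.5740 + (18.0000/2.0)·tan(0.12)·0.1 = -1.4655
v' = 18.0000 + 1.2000·0.1 = 18.1200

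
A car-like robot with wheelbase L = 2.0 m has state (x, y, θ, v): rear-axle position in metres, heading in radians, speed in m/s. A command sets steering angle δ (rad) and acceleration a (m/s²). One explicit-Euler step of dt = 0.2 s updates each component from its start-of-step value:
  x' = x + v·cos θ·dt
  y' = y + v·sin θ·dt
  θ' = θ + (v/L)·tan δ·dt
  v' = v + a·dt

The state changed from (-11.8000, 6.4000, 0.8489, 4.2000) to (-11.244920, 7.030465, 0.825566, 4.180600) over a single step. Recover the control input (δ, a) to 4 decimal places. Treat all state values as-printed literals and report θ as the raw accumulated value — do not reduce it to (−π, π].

a = (v'−v)/dt = (-0.019400)/0.2 = -0.0970
Δθ = θ'−θ = -0.023334;  (v·dt/L) = 4.2000·0.2/2.0 = 0.420000
tan δ = Δθ·L/(v·dt) = -0.055557  →  δ = -0.0555

δ = -0.0555, a = -0.0970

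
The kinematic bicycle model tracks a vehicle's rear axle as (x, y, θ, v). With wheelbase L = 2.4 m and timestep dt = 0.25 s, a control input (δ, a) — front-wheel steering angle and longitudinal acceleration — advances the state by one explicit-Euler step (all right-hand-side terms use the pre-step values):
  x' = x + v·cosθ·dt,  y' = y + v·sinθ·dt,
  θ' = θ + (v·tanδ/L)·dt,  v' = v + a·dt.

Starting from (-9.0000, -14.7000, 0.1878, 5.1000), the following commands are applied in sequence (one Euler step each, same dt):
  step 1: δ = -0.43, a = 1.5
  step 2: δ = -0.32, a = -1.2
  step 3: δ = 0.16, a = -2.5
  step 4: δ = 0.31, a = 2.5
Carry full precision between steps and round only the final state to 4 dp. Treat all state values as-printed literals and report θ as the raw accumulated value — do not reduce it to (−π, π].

(-4.0023, -15.0308, -0.0060, 5.1750)

after step 1 (δ=-0.43, a=1.5): (-7.747418, -14.461960, -0.055842, 5.475000)
after step 2 (δ=-0.32, a=-1.2): (-6.380801, -14.538355, -0.244838, 5.175000)
after step 3 (δ=0.16, a=-2.5): (-5.125635, -14.851958, -0.157844, 4.550000)
after step 4 (δ=0.31, a=2.5): (-4.002276, -15.030762, -0.006022, 5.175000)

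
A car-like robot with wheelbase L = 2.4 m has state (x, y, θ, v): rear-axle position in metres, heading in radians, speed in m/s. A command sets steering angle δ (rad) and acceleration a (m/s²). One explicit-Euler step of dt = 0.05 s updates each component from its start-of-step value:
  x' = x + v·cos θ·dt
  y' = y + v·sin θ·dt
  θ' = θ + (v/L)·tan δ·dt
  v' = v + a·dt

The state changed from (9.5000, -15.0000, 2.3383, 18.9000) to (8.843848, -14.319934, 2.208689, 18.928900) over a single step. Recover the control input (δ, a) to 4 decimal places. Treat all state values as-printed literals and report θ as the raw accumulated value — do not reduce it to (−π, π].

δ = -0.3180, a = 0.5780

a = (v'−v)/dt = (0.028900)/0.05 = 0.5780
Δθ = θ'−θ = -0.129611;  (v·dt/L) = 18.9000·0.05/2.4 = 0.393750
tan δ = Δθ·L/(v·dt) = -0.329171  →  δ = -0.3180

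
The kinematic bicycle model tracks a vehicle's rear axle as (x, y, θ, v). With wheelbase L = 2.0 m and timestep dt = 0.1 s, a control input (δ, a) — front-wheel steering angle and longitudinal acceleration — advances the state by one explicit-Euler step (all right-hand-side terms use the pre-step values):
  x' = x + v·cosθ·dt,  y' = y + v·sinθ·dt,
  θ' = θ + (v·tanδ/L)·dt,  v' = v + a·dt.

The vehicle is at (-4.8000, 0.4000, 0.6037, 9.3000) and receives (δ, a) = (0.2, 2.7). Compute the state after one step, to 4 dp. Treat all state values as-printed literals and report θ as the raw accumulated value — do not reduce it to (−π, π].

(-4.0344, 0.9280, 0.6980, 9.5700)

x' = -4.8000 + 9.3000·cos(0.6037)·0.1 = -4.0344
y' = 0.4000 + 9.3000·sin(0.6037)·0.1 = 0.9280
θ' = 0.6037 + (9.3000/2.0)·tan(0.2)·0.1 = 0.6980
v' = 9.3000 + 2.7000·0.1 = 9.5700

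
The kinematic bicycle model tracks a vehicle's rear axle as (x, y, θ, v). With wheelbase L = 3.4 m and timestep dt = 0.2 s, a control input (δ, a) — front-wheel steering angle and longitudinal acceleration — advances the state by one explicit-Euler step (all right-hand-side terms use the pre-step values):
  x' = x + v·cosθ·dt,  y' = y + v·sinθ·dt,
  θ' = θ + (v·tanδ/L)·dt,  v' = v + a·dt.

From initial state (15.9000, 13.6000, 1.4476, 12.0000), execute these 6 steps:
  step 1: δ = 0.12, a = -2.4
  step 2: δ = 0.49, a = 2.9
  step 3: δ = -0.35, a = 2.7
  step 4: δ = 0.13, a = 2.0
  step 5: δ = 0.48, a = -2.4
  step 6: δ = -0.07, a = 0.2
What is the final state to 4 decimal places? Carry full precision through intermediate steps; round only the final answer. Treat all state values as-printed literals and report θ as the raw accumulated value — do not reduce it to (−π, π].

after step 1 (δ=0.12, a=-2.4): (16.194924, 15.981810, 1.532715, 11.520000)
after step 2 (δ=0.49, a=2.9): (16.282642, 18.284140, 1.894164, 12.100000)
after step 3 (δ=-0.35, a=2.7): (15.513660, 20.578713, 1.634349, 12.640000)
after step 4 (δ=0.13, a=2.0): (15.353106, 23.101609, 1.731556, 13.040000)
after step 5 (δ=0.48, a=-2.4): (14.935648, 25.675982, 2.130896, 12.560000)
after step 6 (δ=-0.07, a=0.2): (13.601097, 27.804154, 2.079093, 12.600000)

(13.6011, 27.8042, 2.0791, 12.6000)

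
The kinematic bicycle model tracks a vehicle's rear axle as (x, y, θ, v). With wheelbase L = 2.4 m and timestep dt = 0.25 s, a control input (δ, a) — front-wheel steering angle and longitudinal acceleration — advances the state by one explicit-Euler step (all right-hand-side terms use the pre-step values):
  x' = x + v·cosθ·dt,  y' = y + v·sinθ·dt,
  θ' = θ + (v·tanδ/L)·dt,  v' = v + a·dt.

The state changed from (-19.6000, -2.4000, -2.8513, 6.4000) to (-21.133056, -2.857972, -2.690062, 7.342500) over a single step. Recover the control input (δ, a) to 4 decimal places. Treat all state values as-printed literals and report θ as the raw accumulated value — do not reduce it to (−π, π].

δ = 0.2373, a = 3.7700

a = (v'−v)/dt = (0.942500)/0.25 = 3.7700
Δθ = θ'−θ = 0.161238;  (v·dt/L) = 6.4000·0.25/2.4 = 0.666667
tan δ = Δθ·L/(v·dt) = 0.241857  →  δ = 0.2373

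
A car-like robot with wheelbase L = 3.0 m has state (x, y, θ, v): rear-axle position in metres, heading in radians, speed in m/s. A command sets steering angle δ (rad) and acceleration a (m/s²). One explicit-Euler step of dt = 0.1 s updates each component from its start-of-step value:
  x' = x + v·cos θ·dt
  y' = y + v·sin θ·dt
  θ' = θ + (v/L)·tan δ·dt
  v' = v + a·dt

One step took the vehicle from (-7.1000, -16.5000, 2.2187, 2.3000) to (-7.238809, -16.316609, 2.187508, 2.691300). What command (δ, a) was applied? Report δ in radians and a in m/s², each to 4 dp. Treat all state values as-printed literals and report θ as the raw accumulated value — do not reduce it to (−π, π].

δ = -0.3864, a = 3.9130

a = (v'−v)/dt = (0.391300)/0.1 = 3.9130
Δθ = θ'−θ = -0.031192;  (v·dt/L) = 2.3000·0.1/3.0 = 0.076667
tan δ = Δθ·L/(v·dt) = -0.406852  →  δ = -0.3864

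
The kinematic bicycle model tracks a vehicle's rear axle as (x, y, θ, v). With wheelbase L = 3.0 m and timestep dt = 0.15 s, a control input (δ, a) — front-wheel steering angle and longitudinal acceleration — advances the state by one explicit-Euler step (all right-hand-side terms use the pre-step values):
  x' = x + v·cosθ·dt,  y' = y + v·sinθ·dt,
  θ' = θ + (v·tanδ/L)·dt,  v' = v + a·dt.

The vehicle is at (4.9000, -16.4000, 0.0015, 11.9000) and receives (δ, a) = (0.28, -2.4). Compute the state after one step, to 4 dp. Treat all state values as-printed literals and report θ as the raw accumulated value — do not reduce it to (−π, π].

x' = 4.9000 + 11.9000·cos(0.0015)·0.15 = 6.6850
y' = -16.4000 + 11.9000·sin(0.0015)·0.15 = -16.3973
θ' = 0.0015 + (11.9000/3.0)·tan(0.28)·0.15 = 0.1726
v' = 11.9000 − 2.4000·0.15 = 11.5400

(6.6850, -16.3973, 0.1726, 11.5400)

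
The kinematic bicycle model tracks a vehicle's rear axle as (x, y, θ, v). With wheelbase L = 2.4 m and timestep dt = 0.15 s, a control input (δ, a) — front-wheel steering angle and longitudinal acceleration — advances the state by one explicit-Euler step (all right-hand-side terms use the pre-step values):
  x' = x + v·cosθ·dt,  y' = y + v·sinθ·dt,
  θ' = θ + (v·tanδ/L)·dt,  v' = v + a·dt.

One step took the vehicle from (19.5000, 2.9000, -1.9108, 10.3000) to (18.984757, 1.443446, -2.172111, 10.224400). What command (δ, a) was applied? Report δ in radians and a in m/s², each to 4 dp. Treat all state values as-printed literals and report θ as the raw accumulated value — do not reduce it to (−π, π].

δ = -0.3856, a = -0.5040

a = (v'−v)/dt = (-0.075600)/0.15 = -0.5040
Δθ = θ'−θ = -0.261311;  (v·dt/L) = 10.3000·0.15/2.4 = 0.643750
tan δ = Δθ·L/(v·dt) = -0.405920  →  δ = -0.3856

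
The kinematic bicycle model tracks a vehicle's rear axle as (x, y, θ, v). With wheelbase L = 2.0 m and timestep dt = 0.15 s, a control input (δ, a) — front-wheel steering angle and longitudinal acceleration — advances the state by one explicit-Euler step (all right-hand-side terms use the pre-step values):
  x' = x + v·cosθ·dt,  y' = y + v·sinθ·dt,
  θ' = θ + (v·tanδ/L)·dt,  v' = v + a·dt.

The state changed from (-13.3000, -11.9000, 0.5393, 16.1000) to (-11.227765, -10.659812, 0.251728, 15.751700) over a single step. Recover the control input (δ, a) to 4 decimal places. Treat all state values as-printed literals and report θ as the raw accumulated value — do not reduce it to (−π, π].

δ = -0.2338, a = -2.3220

a = (v'−v)/dt = (-0.348300)/0.15 = -2.3220
Δθ = θ'−θ = -0.287572;  (v·dt/L) = 16.1000·0.15/2.0 = 1.207500
tan δ = Δθ·L/(v·dt) = -0.238155  →  δ = -0.2338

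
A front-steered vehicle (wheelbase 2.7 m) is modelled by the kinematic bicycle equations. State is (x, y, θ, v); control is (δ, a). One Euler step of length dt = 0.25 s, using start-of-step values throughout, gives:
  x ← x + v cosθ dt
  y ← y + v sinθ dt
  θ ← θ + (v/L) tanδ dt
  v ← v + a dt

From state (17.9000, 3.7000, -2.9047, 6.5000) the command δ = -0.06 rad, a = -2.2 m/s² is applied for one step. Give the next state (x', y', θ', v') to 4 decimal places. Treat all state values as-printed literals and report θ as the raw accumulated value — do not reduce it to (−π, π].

(16.3204, 3.3186, -2.9409, 5.9500)

x' = 17.9000 + 6.5000·cos(-2.9047)·0.25 = 16.3204
y' = 3.7000 + 6.5000·sin(-2.9047)·0.25 = 3.3186
θ' = -2.9047 + (6.5000/2.7)·tan(-0.06)·0.25 = -2.9409
v' = 6.5000 − 2.2000·0.25 = 5.9500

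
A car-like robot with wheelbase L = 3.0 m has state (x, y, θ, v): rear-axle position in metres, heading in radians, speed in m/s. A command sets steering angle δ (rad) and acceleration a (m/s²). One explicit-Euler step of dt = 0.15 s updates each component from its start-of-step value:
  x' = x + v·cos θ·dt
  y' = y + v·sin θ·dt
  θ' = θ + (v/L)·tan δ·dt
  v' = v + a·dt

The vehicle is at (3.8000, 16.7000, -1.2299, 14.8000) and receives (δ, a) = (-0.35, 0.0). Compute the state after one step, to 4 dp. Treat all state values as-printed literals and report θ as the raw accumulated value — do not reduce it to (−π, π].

(4.5422, 14.6077, -1.5000, 14.8000)

x' = 3.8000 + 14.8000·cos(-1.2299)·0.15 = 4.5422
y' = 16.7000 + 14.8000·sin(-1.2299)·0.15 = 14.6077
θ' = -1.2299 + (14.8000/3.0)·tan(-0.35)·0.15 = -1.5000
v' = 14.8000 + 0.0000·0.15 = 14.8000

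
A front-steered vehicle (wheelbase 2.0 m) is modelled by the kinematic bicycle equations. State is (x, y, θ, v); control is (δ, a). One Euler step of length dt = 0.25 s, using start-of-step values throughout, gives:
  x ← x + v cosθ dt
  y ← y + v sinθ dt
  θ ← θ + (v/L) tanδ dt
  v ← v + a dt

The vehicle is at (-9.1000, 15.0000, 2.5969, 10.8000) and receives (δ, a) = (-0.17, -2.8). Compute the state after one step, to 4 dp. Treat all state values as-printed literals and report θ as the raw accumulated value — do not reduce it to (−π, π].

x' = -9.1000 + 10.8000·cos(2.5969)·0.25 = -11.4093
y' = 15.0000 + 10.8000·sin(2.5969)·0.25 = 16.3990
θ' = 2.5969 + (10.8000/2.0)·tan(-0.17)·0.25 = 2.3652
v' = 10.8000 − 2.8000·0.25 = 10.1000

(-11.4093, 16.3990, 2.3652, 10.1000)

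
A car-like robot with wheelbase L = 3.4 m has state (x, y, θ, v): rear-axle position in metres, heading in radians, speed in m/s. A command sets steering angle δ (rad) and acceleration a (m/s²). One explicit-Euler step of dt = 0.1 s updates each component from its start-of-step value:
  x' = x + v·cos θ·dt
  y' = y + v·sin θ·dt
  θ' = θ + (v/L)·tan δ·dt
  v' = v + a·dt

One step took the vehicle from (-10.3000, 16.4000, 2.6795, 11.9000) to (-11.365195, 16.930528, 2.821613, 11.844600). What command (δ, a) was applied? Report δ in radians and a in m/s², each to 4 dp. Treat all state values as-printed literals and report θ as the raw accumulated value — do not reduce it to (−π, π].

δ = 0.3857, a = -0.5540

a = (v'−v)/dt = (-0.055400)/0.1 = -0.5540
Δθ = θ'−θ = 0.142113;  (v·dt/L) = 11.9000·0.1/3.4 = 0.350000
tan δ = Δθ·L/(v·dt) = 0.406037  →  δ = 0.3857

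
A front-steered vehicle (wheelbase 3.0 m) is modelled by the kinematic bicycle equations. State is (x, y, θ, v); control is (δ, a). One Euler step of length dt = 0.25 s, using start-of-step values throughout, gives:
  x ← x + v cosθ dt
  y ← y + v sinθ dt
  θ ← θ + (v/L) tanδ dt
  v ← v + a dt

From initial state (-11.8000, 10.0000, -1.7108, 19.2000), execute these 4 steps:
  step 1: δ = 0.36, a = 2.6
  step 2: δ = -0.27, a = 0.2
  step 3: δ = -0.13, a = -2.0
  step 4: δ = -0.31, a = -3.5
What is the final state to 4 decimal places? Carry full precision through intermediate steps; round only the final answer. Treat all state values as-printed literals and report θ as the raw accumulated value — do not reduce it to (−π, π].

after step 1 (δ=0.36, a=2.6): (-12.469824, 5.246966, -1.108555, 19.850000)
after step 2 (δ=-0.27, a=0.2): (-10.256773, 0.805253, -1.566360, 19.900000)
after step 3 (δ=-0.13, a=-2.0): (-10.234700, -4.169698, -1.783166, 19.400000)
after step 4 (δ=-0.31, a=-3.5): (-11.256966, -8.910739, -2.301028, 18.525000)

(-11.2570, -8.9107, -2.3010, 18.5250)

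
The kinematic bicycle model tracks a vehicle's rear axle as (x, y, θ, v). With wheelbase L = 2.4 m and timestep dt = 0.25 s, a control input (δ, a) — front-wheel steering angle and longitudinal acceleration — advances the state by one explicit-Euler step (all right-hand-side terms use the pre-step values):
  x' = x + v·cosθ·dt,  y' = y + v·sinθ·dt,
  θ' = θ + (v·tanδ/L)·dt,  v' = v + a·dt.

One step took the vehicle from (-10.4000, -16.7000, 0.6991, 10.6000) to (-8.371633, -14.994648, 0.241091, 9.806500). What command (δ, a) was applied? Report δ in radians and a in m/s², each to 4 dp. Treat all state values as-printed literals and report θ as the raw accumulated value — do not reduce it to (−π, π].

a = (v'−v)/dt = (-0.793500)/0.25 = -3.1740
Δθ = θ'−θ = -0.458009;  (v·dt/L) = 10.6000·0.25/2.4 = 1.104167
tan δ = Δθ·L/(v·dt) = -0.414801  →  δ = -0.3932

δ = -0.3932, a = -3.1740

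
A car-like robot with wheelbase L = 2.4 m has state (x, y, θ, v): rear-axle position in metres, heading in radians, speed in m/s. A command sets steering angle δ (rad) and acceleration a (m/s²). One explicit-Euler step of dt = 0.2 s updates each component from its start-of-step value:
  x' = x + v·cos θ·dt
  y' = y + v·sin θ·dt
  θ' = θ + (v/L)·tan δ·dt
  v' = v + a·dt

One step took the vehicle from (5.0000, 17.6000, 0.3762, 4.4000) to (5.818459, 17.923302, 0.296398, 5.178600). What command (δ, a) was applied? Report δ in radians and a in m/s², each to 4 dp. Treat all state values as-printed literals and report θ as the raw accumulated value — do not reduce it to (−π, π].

a = (v'−v)/dt = (0.778600)/0.2 = 3.8930
Δθ = θ'−θ = -0.079802;  (v·dt/L) = 4.4000·0.2/2.4 = 0.366667
tan δ = Δθ·L/(v·dt) = -0.217642  →  δ = -0.2143

δ = -0.2143, a = 3.8930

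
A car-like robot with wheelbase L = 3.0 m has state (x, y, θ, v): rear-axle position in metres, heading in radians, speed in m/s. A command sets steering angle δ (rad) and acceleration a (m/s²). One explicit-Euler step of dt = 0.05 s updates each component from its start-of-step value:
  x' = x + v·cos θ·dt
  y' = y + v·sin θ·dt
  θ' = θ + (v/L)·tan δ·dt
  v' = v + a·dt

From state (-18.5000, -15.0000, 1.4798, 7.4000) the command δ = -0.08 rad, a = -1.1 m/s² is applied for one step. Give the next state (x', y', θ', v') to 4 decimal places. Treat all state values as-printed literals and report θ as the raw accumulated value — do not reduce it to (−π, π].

x' = -18.5000 + 7.4000·cos(1.4798)·0.05 = -18.4664
y' = -15.0000 + 7.4000·sin(1.4798)·0.05 = -14.6315
θ' = 1.4798 + (7.4000/3.0)·tan(-0.08)·0.05 = 1.4699
v' = 7.4000 − 1.1000·0.05 = 7.3450

(-18.4664, -14.6315, 1.4699, 7.3450)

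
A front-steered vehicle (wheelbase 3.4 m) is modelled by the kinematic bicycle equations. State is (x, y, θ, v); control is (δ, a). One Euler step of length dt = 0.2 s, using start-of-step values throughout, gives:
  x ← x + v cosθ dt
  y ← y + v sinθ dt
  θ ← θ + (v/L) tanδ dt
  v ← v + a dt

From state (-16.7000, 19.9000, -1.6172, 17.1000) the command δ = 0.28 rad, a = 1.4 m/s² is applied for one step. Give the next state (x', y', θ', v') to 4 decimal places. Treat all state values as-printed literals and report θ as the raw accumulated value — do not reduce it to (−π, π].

(-16.8586, 16.4837, -1.3280, 17.3800)

x' = -16.7000 + 17.1000·cos(-1.6172)·0.2 = -16.8586
y' = 19.9000 + 17.1000·sin(-1.6172)·0.2 = 16.4837
θ' = -1.6172 + (17.1000/3.4)·tan(0.28)·0.2 = -1.3280
v' = 17.1000 + 1.4000·0.2 = 17.3800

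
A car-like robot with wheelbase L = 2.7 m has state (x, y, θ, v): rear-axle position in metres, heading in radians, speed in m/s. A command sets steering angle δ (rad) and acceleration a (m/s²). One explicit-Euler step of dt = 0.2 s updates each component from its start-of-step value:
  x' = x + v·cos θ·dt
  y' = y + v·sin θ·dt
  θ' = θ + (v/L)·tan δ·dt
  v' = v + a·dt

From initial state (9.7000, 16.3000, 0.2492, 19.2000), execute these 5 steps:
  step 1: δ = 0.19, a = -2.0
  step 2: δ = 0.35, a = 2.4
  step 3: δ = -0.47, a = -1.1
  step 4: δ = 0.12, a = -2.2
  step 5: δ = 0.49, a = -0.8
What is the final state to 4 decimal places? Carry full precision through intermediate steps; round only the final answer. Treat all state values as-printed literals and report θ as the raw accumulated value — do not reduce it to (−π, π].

after step 1 (δ=0.19, a=-2.0): (13.421383, 17.247054, 0.522722, 18.800000)
after step 2 (δ=0.35, a=2.4): (16.679286, 19.124197, 1.031058, 19.280000)
after step 3 (δ=-0.47, a=-1.1): (18.660930, 22.432040, 0.305607, 19.060000)
after step 4 (δ=0.12, a=-2.2): (22.296300, 23.578964, 0.475847, 18.620000)
after step 5 (δ=0.49, a=-0.8): (25.606582, 25.284897, 1.211528, 18.460000)

(25.6066, 25.2849, 1.2115, 18.4600)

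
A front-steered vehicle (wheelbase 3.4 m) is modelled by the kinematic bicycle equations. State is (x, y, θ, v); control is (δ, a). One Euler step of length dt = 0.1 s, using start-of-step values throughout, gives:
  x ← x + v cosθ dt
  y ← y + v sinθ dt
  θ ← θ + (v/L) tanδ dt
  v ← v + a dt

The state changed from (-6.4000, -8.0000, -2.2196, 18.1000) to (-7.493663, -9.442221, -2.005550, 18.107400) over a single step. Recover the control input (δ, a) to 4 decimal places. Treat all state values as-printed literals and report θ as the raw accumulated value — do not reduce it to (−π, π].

a = (v'−v)/dt = (0.007400)/0.1 = 0.0740
Δθ = θ'−θ = 0.214050;  (v·dt/L) = 18.1000·0.1/3.4 = 0.532353
tan δ = Δθ·L/(v·dt) = 0.402083  →  δ = 0.3823

δ = 0.3823, a = 0.0740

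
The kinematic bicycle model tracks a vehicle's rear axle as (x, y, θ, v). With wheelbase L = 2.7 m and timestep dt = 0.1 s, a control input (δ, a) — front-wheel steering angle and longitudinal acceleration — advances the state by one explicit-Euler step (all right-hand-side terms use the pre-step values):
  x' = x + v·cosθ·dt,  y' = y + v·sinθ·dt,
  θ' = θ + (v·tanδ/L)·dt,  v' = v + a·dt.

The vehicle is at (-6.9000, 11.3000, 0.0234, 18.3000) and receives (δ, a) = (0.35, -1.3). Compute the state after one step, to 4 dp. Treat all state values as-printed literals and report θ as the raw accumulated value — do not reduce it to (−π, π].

x' = -6.9000 + 18.3000·cos(0.0234)·0.1 = -5.0705
y' = 11.3000 + 18.3000·sin(0.0234)·0.1 = 11.3428
θ' = 0.0234 + (18.3000/2.7)·tan(0.35)·0.1 = 0.2708
v' = 18.3000 − 1.3000·0.1 = 18.1700

(-5.0705, 11.3428, 0.2708, 18.1700)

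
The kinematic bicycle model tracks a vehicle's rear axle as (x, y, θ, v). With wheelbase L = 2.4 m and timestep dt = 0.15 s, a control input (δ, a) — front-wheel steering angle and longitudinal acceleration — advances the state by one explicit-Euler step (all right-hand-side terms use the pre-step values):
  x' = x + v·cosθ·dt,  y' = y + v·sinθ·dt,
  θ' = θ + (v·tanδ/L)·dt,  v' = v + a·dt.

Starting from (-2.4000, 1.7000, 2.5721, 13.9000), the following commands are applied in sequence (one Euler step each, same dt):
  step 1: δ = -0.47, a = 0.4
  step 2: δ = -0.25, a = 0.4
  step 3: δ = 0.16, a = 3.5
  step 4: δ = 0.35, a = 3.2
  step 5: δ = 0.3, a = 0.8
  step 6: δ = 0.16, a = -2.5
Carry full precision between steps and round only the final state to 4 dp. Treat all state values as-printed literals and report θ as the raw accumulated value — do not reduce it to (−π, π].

after step 1 (δ=-0.47, a=0.4): (-4.155934, 2.824242, 2.130805, 13.960000)
after step 2 (δ=-0.25, a=0.4): (-5.268253, 4.598385, 1.908019, 14.020000)
after step 3 (δ=0.16, a=3.5): (-5.964067, 6.582938, 2.049428, 14.545000)
after step 4 (δ=0.35, a=3.2): (-6.968904, 8.519517, 2.381261, 15.025000)
after step 5 (δ=0.3, a=0.8): (-8.601988, 10.072715, 2.671747, 15.145000)
after step 6 (δ=0.16, a=-2.5): (-10.627568, 11.101246, 2.824503, 14.770000)

(-10.6276, 11.1012, 2.8245, 14.7700)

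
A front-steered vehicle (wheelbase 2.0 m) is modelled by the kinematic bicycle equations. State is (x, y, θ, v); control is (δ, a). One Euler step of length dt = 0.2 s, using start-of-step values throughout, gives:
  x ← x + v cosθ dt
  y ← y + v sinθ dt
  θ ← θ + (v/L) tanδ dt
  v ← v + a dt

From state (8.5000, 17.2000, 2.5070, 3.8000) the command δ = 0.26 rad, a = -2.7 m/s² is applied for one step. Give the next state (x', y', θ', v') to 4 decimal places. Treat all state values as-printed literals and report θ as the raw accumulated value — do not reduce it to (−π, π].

(7.8880, 17.6506, 2.6081, 3.2600)

x' = 8.5000 + 3.8000·cos(2.5070)·0.2 = 7.8880
y' = 17.2000 + 3.8000·sin(2.5070)·0.2 = 17.6506
θ' = 2.5070 + (3.8000/2.0)·tan(0.26)·0.2 = 2.6081
v' = 3.8000 − 2.7000·0.2 = 3.2600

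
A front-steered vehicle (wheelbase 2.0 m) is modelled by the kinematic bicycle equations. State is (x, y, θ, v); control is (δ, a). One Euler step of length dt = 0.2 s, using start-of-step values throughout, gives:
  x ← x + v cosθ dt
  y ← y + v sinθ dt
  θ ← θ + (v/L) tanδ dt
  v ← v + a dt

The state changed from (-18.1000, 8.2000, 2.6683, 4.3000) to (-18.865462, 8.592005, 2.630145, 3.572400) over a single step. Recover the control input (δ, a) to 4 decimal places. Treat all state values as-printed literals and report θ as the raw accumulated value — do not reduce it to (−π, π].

a = (v'−v)/dt = (-0.727600)/0.2 = -3.6380
Δθ = θ'−θ = -0.038155;  (v·dt/L) = 4.3000·0.2/2.0 = 0.430000
tan δ = Δθ·L/(v·dt) = -0.088733  →  δ = -0.0885

δ = -0.0885, a = -3.6380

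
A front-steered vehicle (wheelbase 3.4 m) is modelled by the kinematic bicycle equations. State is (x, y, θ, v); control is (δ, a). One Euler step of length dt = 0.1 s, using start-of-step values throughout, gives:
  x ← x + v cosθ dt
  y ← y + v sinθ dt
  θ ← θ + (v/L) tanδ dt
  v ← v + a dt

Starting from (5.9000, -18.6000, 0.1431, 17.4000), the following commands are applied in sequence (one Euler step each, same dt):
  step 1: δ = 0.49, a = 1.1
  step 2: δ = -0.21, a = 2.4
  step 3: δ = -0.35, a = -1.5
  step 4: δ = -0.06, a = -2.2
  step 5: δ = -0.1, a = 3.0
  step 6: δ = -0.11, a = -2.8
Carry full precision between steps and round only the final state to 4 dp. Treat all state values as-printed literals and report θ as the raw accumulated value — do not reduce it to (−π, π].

(16.1632, -16.6998, -0.0241, 17.4000)

after step 1 (δ=0.49, a=1.1): (7.622215, -18.351855, 0.416069, 17.510000)
after step 2 (δ=-0.21, a=2.4): (9.223828, -17.644156, 0.306301, 17.750000)
after step 3 (δ=-0.35, a=-1.5): (10.916211, -17.108934, 0.115735, 17.600000)
after step 4 (δ=-0.06, a=-2.2): (12.664437, -16.905696, 0.084638, 17.380000)
after step 5 (δ=-0.1, a=3.0): (14.396216, -16.758770, 0.033350, 17.680000)
after step 6 (δ=-0.11, a=-2.8): (16.163233, -16.699819, -0.024082, 17.400000)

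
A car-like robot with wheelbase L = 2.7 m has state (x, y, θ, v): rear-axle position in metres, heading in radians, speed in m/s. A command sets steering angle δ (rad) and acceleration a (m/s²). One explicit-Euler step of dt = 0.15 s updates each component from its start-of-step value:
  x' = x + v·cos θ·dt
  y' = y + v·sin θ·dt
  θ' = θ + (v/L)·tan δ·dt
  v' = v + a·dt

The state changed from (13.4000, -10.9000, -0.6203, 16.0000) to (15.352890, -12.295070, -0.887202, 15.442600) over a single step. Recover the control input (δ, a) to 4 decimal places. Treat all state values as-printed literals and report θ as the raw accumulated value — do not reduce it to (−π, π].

a = (v'−v)/dt = (-0.557400)/0.15 = -3.7160
Δθ = θ'−θ = -0.266902;  (v·dt/L) = 16.0000·0.15/2.7 = 0.888889
tan δ = Δθ·L/(v·dt) = -0.300265  →  δ = -0.2917

δ = -0.2917, a = -3.7160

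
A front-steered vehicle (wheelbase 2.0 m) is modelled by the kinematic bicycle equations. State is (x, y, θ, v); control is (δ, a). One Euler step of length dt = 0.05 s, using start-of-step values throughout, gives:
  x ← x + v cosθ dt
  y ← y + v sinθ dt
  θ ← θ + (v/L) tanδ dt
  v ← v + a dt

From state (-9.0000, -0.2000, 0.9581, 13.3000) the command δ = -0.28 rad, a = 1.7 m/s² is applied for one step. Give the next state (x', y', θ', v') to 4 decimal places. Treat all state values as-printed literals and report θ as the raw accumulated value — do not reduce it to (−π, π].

x' = -9.0000 + 13.3000·cos(0.9581)·0.05 = -8.6176
y' = -0.2000 + 13.3000·sin(0.9581)·0.05 = 0.3440
θ' = 0.9581 + (13.3000/2.0)·tan(-0.28)·0.05 = 0.8625
v' = 13.3000 + 1.7000·0.05 = 13.3850

(-8.6176, 0.3440, 0.8625, 13.3850)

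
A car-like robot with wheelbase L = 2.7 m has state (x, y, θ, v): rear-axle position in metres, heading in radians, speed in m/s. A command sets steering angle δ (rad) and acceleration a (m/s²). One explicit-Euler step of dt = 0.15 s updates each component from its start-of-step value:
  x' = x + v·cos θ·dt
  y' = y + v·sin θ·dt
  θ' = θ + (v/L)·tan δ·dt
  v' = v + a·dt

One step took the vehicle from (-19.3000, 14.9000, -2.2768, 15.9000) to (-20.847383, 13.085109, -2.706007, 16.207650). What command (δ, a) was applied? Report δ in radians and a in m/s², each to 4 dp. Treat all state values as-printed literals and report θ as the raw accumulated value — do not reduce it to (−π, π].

δ = -0.4523, a = 2.0510

a = (v'−v)/dt = (0.307650)/0.15 = 2.0510
Δθ = θ'−θ = -0.429207;  (v·dt/L) = 15.9000·0.15/2.7 = 0.883333
tan δ = Δθ·L/(v·dt) = -0.485895  →  δ = -0.4523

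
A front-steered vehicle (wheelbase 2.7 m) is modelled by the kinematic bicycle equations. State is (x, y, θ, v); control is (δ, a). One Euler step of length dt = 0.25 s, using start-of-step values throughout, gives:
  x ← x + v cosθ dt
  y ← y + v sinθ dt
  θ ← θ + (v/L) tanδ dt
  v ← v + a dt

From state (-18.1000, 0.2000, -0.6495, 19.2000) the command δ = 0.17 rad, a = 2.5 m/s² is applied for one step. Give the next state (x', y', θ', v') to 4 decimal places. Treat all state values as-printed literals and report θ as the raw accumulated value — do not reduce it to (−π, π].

(-14.2773, -2.7030, -0.3443, 19.8250)

x' = -18.1000 + 19.2000·cos(-0.6495)·0.25 = -14.2773
y' = 0.2000 + 19.2000·sin(-0.6495)·0.25 = -2.7030
θ' = -0.6495 + (19.2000/2.7)·tan(0.17)·0.25 = -0.3443
v' = 19.2000 + 2.5000·0.25 = 19.8250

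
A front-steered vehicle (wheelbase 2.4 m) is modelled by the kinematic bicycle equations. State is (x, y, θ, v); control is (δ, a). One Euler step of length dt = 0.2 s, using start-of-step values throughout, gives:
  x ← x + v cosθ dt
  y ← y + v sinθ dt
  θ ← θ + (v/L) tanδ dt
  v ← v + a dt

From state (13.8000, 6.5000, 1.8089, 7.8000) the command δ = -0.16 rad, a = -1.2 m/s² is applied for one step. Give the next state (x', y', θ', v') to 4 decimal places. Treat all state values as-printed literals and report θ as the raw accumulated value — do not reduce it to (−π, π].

x' = 13.8000 + 7.8000·cos(1.8089)·0.2 = 13.4321
y' = 6.5000 + 7.8000·sin(1.8089)·0.2 = 8.0160
θ' = 1.8089 + (7.8000/2.4)·tan(-0.16)·0.2 = 1.7040
v' = 7.8000 − 1.2000·0.2 = 7.5600

(13.4321, 8.0160, 1.7040, 7.5600)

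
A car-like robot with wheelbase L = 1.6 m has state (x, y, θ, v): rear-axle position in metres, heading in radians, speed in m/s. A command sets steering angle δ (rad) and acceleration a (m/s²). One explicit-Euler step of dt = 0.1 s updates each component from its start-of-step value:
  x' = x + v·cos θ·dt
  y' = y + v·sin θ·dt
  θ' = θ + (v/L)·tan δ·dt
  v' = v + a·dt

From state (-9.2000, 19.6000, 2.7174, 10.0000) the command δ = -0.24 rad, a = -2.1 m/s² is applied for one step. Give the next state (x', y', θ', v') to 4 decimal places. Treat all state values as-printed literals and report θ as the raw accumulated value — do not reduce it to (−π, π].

x' = -9.2000 + 10.0000·cos(2.7174)·0.1 = -10.1114
y' = 19.6000 + 10.0000·sin(2.7174)·0.1 = 20.0116
θ' = 2.7174 + (10.0000/1.6)·tan(-0.24)·0.1 = 2.5645
v' = 10.0000 − 2.1000·0.1 = 9.7900

(-10.1114, 20.0116, 2.5645, 9.7900)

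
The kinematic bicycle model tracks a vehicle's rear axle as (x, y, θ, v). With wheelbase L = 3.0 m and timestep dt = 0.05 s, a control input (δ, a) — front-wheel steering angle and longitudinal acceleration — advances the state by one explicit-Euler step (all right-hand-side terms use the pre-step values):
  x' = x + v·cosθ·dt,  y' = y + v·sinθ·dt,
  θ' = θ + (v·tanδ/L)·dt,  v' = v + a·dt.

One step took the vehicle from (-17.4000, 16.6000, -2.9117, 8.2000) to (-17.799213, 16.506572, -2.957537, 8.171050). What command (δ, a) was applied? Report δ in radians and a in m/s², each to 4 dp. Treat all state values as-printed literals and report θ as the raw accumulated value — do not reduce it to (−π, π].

a = (v'−v)/dt = (-0.028950)/0.05 = -0.5790
Δθ = θ'−θ = -0.045837;  (v·dt/L) = 8.2000·0.05/3.0 = 0.136667
tan δ = Δθ·L/(v·dt) = -0.335393  →  δ = -0.3236

δ = -0.3236, a = -0.5790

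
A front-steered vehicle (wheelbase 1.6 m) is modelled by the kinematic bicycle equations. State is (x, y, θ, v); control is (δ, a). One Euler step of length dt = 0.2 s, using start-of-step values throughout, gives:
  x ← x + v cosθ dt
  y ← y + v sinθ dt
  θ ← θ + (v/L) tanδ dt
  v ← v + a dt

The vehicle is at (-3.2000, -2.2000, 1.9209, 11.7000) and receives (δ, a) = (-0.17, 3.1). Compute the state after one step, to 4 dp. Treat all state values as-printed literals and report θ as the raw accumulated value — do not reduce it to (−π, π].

(-4.0026, -0.0020, 1.6699, 12.3200)

x' = -3.2000 + 11.7000·cos(1.9209)·0.2 = -4.0026
y' = -2.2000 + 11.7000·sin(1.9209)·0.2 = -0.0020
θ' = 1.9209 + (11.7000/1.6)·tan(-0.17)·0.2 = 1.6699
v' = 11.7000 + 3.1000·0.2 = 12.3200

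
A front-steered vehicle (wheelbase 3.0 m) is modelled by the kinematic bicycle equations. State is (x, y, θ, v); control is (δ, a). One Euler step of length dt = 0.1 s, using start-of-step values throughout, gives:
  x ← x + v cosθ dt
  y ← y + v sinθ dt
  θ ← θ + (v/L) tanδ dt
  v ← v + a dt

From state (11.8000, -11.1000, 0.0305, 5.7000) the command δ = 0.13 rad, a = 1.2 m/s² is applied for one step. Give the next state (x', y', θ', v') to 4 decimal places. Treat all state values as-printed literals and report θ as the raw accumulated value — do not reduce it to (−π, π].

(12.3697, -11.0826, 0.0553, 5.8200)

x' = 11.8000 + 5.7000·cos(0.0305)·0.1 = 12.3697
y' = -11.1000 + 5.7000·sin(0.0305)·0.1 = -11.0826
θ' = 0.0305 + (5.7000/3.0)·tan(0.13)·0.1 = 0.0553
v' = 5.7000 + 1.2000·0.1 = 5.8200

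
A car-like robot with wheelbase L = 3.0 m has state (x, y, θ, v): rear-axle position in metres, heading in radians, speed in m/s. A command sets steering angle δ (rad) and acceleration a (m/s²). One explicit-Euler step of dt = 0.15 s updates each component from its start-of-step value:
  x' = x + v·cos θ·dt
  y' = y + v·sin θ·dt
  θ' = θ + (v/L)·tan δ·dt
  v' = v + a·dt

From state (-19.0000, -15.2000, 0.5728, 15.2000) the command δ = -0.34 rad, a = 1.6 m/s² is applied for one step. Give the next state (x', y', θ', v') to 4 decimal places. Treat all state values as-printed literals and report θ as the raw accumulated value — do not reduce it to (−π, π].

(-17.0839, -13.9643, 0.3040, 15.4400)

x' = -19.0000 + 15.2000·cos(0.5728)·0.15 = -17.0839
y' = -15.2000 + 15.2000·sin(0.5728)·0.15 = -13.9643
θ' = 0.5728 + (15.2000/3.0)·tan(-0.34)·0.15 = 0.3040
v' = 15.2000 + 1.6000·0.15 = 15.4400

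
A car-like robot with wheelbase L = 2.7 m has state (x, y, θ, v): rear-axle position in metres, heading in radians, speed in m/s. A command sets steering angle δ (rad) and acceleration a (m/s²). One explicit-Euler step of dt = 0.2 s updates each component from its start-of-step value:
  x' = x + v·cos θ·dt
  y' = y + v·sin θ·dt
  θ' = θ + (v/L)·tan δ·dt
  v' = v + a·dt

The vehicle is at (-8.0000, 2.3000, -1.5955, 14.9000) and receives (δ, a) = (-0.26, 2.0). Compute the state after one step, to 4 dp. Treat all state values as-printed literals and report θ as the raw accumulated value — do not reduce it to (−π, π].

x' = -8.0000 + 14.9000·cos(-1.5955)·0.2 = -8.0736
y' = 2.3000 + 14.9000·sin(-1.5955)·0.2 = -0.6791
θ' = -1.5955 + (14.9000/2.7)·tan(-0.26)·0.2 = -1.8891
v' = 14.9000 + 2.0000·0.2 = 15.3000

(-8.0736, -0.6791, -1.8891, 15.3000)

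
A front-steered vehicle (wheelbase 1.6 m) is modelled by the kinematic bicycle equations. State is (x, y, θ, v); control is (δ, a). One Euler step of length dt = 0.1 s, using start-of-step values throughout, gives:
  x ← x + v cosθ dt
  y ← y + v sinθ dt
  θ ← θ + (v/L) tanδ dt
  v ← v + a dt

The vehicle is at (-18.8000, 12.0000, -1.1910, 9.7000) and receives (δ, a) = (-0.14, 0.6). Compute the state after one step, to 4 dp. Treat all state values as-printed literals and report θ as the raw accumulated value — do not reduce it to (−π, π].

x' = -18.8000 + 9.7000·cos(-1.1910)·0.1 = -18.4404
y' = 12.0000 + 9.7000·sin(-1.1910)·0.1 = 11.0991
θ' = -1.1910 + (9.7000/1.6)·tan(-0.14)·0.1 = -1.2764
v' = 9.7000 + 0.6000·0.1 = 9.7600

(-18.4404, 11.0991, -1.2764, 9.7600)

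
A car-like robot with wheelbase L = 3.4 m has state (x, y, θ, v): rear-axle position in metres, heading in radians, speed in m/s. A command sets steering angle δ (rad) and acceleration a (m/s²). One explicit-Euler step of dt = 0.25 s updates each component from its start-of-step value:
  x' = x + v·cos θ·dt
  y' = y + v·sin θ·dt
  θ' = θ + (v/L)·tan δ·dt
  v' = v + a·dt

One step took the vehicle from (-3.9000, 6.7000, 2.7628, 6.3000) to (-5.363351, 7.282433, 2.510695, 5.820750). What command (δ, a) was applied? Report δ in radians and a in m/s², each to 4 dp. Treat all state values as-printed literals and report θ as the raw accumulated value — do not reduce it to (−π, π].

a = (v'−v)/dt = (-0.479250)/0.25 = -1.9170
Δθ = θ'−θ = -0.252105;  (v·dt/L) = 6.3000·0.25/3.4 = 0.463235
tan δ = Δθ·L/(v·dt) = -0.544227  →  δ = -0.4984

δ = -0.4984, a = -1.9170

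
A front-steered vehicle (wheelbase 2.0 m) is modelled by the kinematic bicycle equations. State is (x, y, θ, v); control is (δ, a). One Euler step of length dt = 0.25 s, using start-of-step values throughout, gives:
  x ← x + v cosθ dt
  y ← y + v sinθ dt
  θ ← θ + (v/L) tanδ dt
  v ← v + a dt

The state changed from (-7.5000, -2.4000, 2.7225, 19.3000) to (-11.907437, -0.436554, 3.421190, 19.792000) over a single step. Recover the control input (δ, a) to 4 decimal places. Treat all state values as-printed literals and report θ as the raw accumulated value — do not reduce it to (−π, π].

a = (v'−v)/dt = (0.492000)/0.25 = 1.9680
Δθ = θ'−θ = 0.698690;  (v·dt/L) = 19.3000·0.25/2.0 = 2.412500
tan δ = Δθ·L/(v·dt) = 0.289612  →  δ = 0.2819

δ = 0.2819, a = 1.9680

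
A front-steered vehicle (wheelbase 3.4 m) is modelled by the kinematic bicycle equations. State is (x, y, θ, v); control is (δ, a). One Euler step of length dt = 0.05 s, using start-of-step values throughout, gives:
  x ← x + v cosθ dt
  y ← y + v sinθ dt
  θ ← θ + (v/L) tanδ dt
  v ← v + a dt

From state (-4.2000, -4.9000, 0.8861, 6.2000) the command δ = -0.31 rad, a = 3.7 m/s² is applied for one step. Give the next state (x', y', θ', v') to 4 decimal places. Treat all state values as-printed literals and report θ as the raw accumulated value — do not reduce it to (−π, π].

x' = -4.2000 + 6.2000·cos(0.8861)·0.05 = -4.0039
y' = -4.9000 + 6.2000·sin(0.8861)·0.05 = -4.6599
θ' = 0.8861 + (6.2000/3.4)·tan(-0.31)·0.05 = 0.8569
v' = 6.2000 + 3.7000·0.05 = 6.3850

(-4.0039, -4.6599, 0.8569, 6.3850)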